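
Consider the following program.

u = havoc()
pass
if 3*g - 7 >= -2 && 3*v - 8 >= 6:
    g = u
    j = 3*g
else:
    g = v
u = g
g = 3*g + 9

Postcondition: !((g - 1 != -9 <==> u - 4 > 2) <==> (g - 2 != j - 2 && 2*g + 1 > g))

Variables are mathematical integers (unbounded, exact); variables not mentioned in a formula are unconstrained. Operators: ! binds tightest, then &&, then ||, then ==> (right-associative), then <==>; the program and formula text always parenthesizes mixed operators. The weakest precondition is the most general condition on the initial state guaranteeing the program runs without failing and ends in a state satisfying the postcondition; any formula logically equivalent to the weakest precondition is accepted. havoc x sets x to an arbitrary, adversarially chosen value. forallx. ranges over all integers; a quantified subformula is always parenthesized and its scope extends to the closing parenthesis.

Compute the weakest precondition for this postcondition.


Working backward. After the program, the postcondition !((g - 1 != -9 <==> u - 4 > 2) <==> (g - 2 != j - 2 && 2*g + 1 > g)) must hold; in canonical form it is !((g != -8 <==> u > 6) <==> (g != j && g > -1)).
Before g := 3*g + 9: !((3*g != -17 <==> u > 6) <==> (3*g != j - 9 && 3*g > -10))
Before u := g: !((3*g != -17 <==> g > 6) <==> (3*g != j - 9 && 3*g > -10))
Then branch requires !((3*u != -17 <==> u > 6) <==> 3*u > -10); else branch requires !((3*v != -17 <==> v > 6) <==> (3*v != j - 9 && 3*v > -10)).
Before the if: ((3*g >= 5 && 3*v >= 14) ==> (!((3*u != -17 <==> u > 6) <==> 3*u > -10))) && ((!(3*g >= 5 && 3*v >= 14)) ==> (!((3*v != -17 <==> v > 6) <==> (3*v != j - 9 && 3*v > -10))))
Before skip: ((3*g >= 5 && 3*v >= 14) ==> (!((3*u != -17 <==> u > 6) <==> 3*u > -10))) && ((!(3*g >= 5 && 3*v >= 14)) ==> (!((3*v != -17 <==> v > 6) <==> (3*v != j - 9 && 3*v > -10))))
Before havoc u: forall u_1. (((3*g >= 5 && 3*v >= 14) ==> (!((3*u_1 != -17 <==> u_1 > 6) <==> 3*u_1 > -10))) && ((!(3*g >= 5 && 3*v >= 14)) ==> (!((3*v != -17 <==> v > 6) <==> (3*v != j - 9 && 3*v > -10)))))
Answer: WP = forall u_1. (((3*g >= 5 && 3*v >= 14) ==> (!((3*u_1 != -17 <==> u_1 > 6) <==> 3*u_1 > -10))) && ((!(3*g >= 5 && 3*v >= 14)) ==> (!((3*v != -17 <==> v > 6) <==> (3*v != j - 9 && 3*v > -10)))))


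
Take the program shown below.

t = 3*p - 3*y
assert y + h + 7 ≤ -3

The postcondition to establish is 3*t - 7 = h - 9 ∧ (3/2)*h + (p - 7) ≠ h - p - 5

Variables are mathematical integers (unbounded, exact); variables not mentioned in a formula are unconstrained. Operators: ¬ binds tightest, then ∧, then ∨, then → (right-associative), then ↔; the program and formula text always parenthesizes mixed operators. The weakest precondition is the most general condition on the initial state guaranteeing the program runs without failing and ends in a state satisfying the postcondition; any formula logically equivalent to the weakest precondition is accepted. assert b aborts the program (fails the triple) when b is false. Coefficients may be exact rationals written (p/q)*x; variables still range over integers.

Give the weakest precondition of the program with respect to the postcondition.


Working backward. After the program, the postcondition 3*t - 7 = h - 9 ∧ (3/2)*h + (p - 7) ≠ h - p - 5 must hold; in canonical form it is 3*t = h - 2 ∧ (1/2)*h + 2*p ≠ 2.
Before assert y + h + 7 ≤ -3: h + y ≤ -10 ∧ 3*t = h - 2 ∧ (1/2)*h + 2*p ≠ 2
Before t := 3*p - 3*y: h + y ≤ -10 ∧ 9*p = h + 9*y - 2 ∧ (1/2)*h + 2*p ≠ 2
Answer: WP = h + y ≤ -10 ∧ 9*p = h + 9*y - 2 ∧ (1/2)*h + 2*p ≠ 2


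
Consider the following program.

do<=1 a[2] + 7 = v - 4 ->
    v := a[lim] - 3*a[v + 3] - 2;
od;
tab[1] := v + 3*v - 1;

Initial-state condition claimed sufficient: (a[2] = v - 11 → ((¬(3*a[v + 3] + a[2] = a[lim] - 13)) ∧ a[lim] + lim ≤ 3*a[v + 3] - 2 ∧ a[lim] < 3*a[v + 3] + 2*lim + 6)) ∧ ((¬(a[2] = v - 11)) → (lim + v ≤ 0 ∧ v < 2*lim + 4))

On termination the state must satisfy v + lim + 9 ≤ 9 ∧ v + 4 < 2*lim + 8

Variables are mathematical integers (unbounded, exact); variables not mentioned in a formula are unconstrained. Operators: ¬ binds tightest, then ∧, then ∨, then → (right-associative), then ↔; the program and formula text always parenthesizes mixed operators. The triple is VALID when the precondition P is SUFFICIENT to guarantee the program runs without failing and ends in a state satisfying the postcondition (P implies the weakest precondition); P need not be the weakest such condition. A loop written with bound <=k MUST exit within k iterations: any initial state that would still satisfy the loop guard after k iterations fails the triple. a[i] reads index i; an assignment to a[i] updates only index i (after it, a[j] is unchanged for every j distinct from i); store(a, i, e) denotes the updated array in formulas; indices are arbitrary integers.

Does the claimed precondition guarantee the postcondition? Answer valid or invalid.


Working backward. After the program, the postcondition v + lim + 9 ≤ 9 ∧ v + 4 < 2*lim + 8 must hold; in canonical form it is lim + v ≤ 0 ∧ v < 2*lim + 4.
Before tab[1] := v + 3*v - 1: lim + v ≤ 0 ∧ v < 2*lim + 4
Before the loop (bound <=1), unroll the exhaustion recursion (WP_0 = exit-now case; WP_j = one more guarded iteration, up to j = 1):
  WP_0: (¬(a[2] = v - 11)) ∧ lim + v ≤ 0 ∧ v < 2*lim + 4
  WP_1: (a[2] = v - 11 → ((¬(3*a[v + 3] + a[2] = a[lim] - 13)) ∧ a[lim] + lim ≤ 3*a[v + 3] + 2 ∧ a[lim] < 3*a[v + 3] + 2*lim + 6)) ∧ ((¬(a[2] = v - 11)) → (lim + v ≤ 0 ∧ v < 2*lim + 4))
So before the loop: (a[2] = v - 11 → ((¬(3*a[v + 3] + a[2] = a[lim] - 13)) ∧ a[lim] + lim ≤ 3*a[v + 3] + 2 ∧ a[lim] < 3*a[v + 3] + 2*lim + 6)) ∧ ((¬(a[2] = v - 11)) → (lim + v ≤ 0 ∧ v < 2*lim + 4))
The weakest precondition is (a[2] = v - 11 → ((¬(3*a[v + 3] + a[2] = a[lim] - 13)) ∧ a[lim] + lim ≤ 3*a[v + 3] + 2 ∧ a[lim] < 3*a[v + 3] + 2*lim + 6)) ∧ ((¬(a[2] = v - 11)) → (lim + v ≤ 0 ∧ v < 2*lim + 4)).
Check whether (a[2] = v - 11 → ((¬(3*a[v + 3] + a[2] = a[lim] - 13)) ∧ a[lim] + lim ≤ 3*a[v + 3] - 2 ∧ a[lim] < 3*a[v + 3] + 2*lim + 6)) ∧ ((¬(a[2] = v - 11)) → (lim + v ≤ 0 ∧ v < 2*lim + 4)) implies it.
Every state satisfying the precondition satisfies the weakest precondition: the implication holds.
Answer: valid


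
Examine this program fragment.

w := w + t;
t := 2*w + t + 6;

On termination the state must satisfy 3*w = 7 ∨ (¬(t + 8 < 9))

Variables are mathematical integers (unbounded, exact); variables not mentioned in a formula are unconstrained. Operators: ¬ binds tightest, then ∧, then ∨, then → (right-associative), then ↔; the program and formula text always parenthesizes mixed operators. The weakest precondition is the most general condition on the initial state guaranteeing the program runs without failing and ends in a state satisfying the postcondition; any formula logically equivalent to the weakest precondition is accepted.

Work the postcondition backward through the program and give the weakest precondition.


Working backward. After the program, the postcondition 3*w = 7 ∨ (¬(t + 8 < 9)) must hold; in canonical form it is 3*w = 7 ∨ (¬(t < 1)).
Before t := 2*w + t + 6: 3*w = 7 ∨ (¬(t + 2*w < -5))
Before w := w + t: 3*t + 3*w = 7 ∨ (¬(3*t + 2*w < -5))
Answer: WP = 3*t + 3*w = 7 ∨ (¬(3*t + 2*w < -5))


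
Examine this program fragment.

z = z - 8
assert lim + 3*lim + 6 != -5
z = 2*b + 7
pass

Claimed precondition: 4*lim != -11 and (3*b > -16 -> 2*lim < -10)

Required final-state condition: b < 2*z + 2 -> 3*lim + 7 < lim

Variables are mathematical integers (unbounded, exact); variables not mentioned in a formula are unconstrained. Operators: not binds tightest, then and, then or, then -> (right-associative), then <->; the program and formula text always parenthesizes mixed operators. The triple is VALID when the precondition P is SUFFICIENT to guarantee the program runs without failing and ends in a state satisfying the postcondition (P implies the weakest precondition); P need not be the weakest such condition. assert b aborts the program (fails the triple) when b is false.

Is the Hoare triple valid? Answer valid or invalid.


Working backward. After the program, the postcondition b < 2*z + 2 -> 3*lim + 7 < lim must hold; in canonical form it is b < 2*z + 2 -> 2*lim < -7.
Before skip: b < 2*z + 2 -> 2*lim < -7
Before z := 2*b + 7: 3*b > -16 -> 2*lim < -7
Before assert lim + 3*lim + 6 != -5: 4*lim != -11 and (3*b > -16 -> 2*lim < -7)
Before z := z - 8: 4*lim != -11 and (3*b > -16 -> 2*lim < -7)
The weakest precondition is 4*lim != -11 and (3*b > -16 -> 2*lim < -7).
Check whether 4*lim != -11 and (3*b > -16 -> 2*lim < -10) implies it.
Every state satisfying the precondition satisfies the weakest precondition: the implication holds.
Answer: valid


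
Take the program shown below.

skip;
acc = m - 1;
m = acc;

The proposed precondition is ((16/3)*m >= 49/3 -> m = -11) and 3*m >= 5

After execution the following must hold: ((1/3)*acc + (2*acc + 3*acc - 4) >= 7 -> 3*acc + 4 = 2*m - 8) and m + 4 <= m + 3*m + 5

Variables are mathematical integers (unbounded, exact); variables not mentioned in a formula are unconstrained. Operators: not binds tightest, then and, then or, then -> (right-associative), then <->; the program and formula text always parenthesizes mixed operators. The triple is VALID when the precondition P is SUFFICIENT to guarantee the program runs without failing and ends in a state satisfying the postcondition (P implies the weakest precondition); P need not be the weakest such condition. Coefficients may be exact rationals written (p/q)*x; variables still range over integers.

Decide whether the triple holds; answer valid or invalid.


Working backward. After the program, the postcondition ((1/3)*acc + (2*acc + 3*acc - 4) >= 7 -> 3*acc + 4 = 2*m - 8) and m + 4 <= m + 3*m + 5 must hold; in canonical form it is ((16/3)*acc >= 11 -> 3*acc = 2*m - 12) and 3*m >= -1.
Before m := acc: ((16/3)*acc >= 11 -> acc = -12) and 3*acc >= -1
Before acc := m - 1: ((16/3)*m >= 49/3 -> m = -11) and 3*m >= 2
Before skip: ((16/3)*m >= 49/3 -> m = -11) and 3*m >= 2
The weakest precondition is ((16/3)*m >= 49/3 -> m = -11) and 3*m >= 2.
Check whether ((16/3)*m >= 49/3 -> m = -11) and 3*m >= 5 implies it.
Every state satisfying the precondition satisfies the weakest precondition: the implication holds.
Answer: valid


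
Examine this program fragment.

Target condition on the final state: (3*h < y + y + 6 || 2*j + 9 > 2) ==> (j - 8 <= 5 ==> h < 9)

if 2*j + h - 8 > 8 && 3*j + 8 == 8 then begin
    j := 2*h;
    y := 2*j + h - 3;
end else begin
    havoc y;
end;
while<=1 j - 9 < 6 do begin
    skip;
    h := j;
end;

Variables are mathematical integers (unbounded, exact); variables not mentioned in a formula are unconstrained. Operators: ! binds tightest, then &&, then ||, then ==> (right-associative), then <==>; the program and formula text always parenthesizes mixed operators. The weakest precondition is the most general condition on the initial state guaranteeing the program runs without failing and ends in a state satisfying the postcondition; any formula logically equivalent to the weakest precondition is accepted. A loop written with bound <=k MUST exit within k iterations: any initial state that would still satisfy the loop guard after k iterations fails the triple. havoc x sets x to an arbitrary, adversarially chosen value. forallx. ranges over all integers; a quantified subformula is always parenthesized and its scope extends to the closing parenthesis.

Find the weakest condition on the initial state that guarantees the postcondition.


Working backward. After the program, the postcondition (3*h < y + y + 6 || 2*j + 9 > 2) ==> (j - 8 <= 5 ==> h < 9) must hold; in canonical form it is (3*h < 2*y + 6 || 2*j > -7) ==> (j <= 13 ==> h < 9).
Before the loop (bound <=1), unroll the exhaustion recursion (WP_0 = exit-now case; WP_j = one more guarded iteration, up to j = 1):
  WP_0: (!(j < 15)) && ((3*h < 2*y + 6 || 2*j > -7) ==> (j <= 13 ==> h < 9))
  WP_1: (j < 15 ==> ((!(j < 15)) && ((3*j < 2*y + 6 || 2*j > -7) ==> (j <= 13 ==> j < 9)))) && ((!(j < 15)) ==> ((3*h < 2*y + 6 || 2*j > -7) ==> (j <= 13 ==> h < 9)))
So before the loop: (j < 15 ==> ((!(j < 15)) && ((3*j < 2*y + 6 || 2*j > -7) ==> (j <= 13 ==> j < 9)))) && ((!(j < 15)) ==> ((3*h < 2*y + 6 || 2*j > -7) ==> (j <= 13 ==> h < 9)))
Then branch requires (2*h < 15 ==> ((!(2*h < 15)) && ((4*h > 0 || 4*h > -7) ==> (2*h <= 13 ==> 2*h < 9)))) && ((!(2*h < 15)) ==> ((7*h > 0 || 4*h > -7) ==> (2*h <= 13 ==> h < 9))); else branch requires forall y_1. ((j < 15 ==> ((!(j < 15)) && ((3*j < 2*y_1 + 6 || 2*j > -7) ==> (j <= 13 ==> j < 9)))) && ((!(j < 15)) ==> ((3*h < 2*y_1 + 6 || 2*j > -7) ==> (j <= 13 ==> h < 9)))).
Before the if: ((h + 2*j > 16 && 3*j == 0) ==> ((2*h < 15 ==> ((!(2*h < 15)) && ((4*h > 0 || 4*h > -7) ==> (2*h <= 13 ==> 2*h < 9)))) && ((!(2*h < 15)) ==> ((7*h > 0 || 4*h > -7) ==> (2*h <= 13 ==> h < 9))))) && ((!(h + 2*j > 16 && 3*j == 0)) ==> (forall y_1. ((j < 15 ==> ((!(j < 15)) && ((3*j < 2*y_1 + 6 || 2*j > -7) ==> (j <= 13 ==> j < 9)))) && ((!(j < 15)) ==> ((3*h < 2*y_1 + 6 || 2*j > -7) ==> (j <= 13 ==> h < 9))))))
Answer: WP = ((h + 2*j > 16 && 3*j == 0) ==> ((2*h < 15 ==> ((!(2*h < 15)) && ((4*h > 0 || 4*h > -7) ==> (2*h <= 13 ==> 2*h < 9)))) && ((!(2*h < 15)) ==> ((7*h > 0 || 4*h > -7) ==> (2*h <= 13 ==> h < 9))))) && ((!(h + 2*j > 16 && 3*j == 0)) ==> (forall y_1. ((j < 15 ==> ((!(j < 15)) && ((3*j < 2*y_1 + 6 || 2*j > -7) ==> (j <= 13 ==> j < 9)))) && ((!(j < 15)) ==> ((3*h < 2*y_1 + 6 || 2*j > -7) ==> (j <= 13 ==> h < 9))))))


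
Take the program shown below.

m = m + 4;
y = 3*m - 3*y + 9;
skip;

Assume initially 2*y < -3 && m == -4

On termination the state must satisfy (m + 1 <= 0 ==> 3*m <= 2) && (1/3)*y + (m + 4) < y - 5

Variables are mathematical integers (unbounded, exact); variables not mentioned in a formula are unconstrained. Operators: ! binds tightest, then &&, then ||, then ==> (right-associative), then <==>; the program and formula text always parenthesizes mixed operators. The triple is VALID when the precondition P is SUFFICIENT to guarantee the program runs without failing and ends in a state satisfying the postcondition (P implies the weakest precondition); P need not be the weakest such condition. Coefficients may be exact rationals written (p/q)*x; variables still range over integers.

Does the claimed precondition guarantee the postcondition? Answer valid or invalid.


Working backward. After the program, the postcondition (m + 1 <= 0 ==> 3*m <= 2) && (1/3)*y + (m + 4) < y - 5 must hold; in canonical form it is (m <= -1 ==> 3*m <= 2) && m < (2/3)*y - 9.
Before skip: (m <= -1 ==> 3*m <= 2) && m < (2/3)*y - 9
Before y := 3*m - 3*y + 9: (m <= -1 ==> 3*m <= 2) && 2*y < m - 3
Before m := m + 4: (m <= -5 ==> 3*m <= -10) && 2*y < m + 1
The weakest precondition is (m <= -5 ==> 3*m <= -10) && 2*y < m + 1.
Check whether 2*y < -3 && m == -4 implies it.
Every state satisfying the precondition satisfies the weakest precondition: the implication holds.
Answer: valid


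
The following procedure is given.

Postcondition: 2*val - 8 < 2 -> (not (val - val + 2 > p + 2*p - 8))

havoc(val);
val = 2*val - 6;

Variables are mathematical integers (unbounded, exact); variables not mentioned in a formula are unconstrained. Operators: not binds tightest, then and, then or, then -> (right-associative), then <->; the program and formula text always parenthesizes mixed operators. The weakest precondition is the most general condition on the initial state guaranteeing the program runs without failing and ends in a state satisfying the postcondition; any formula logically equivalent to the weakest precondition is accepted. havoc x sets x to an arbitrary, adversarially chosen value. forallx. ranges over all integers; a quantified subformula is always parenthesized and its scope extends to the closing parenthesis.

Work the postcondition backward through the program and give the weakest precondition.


Working backward. After the program, the postcondition 2*val - 8 < 2 -> (not (val - val + 2 > p + 2*p - 8)) must hold; in canonical form it is 2*val < 10 -> (not (3*p < 10)).
Before val := 2*val - 6: 4*val < 22 -> (not (3*p < 10))
Before havoc val: forall val_1. (4*val_1 < 22 -> (not (3*p < 10)))
Answer: WP = forall val_1. (4*val_1 < 22 -> (not (3*p < 10)))


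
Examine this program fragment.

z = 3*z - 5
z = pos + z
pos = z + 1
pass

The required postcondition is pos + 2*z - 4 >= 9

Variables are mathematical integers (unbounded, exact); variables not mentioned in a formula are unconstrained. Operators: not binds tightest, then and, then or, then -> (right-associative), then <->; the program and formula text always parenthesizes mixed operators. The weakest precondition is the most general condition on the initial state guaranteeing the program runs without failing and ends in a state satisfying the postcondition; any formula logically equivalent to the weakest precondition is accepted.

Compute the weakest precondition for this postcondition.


Working backward. After the program, the postcondition pos + 2*z - 4 >= 9 must hold; in canonical form it is pos + 2*z >= 13.
Before skip: pos + 2*z >= 13
Before pos := z + 1: 3*z >= 12
Before z := pos + z: 3*pos + 3*z >= 12
Before z := 3*z - 5: 3*pos + 9*z >= 27
Answer: WP = 3*pos + 9*z >= 27


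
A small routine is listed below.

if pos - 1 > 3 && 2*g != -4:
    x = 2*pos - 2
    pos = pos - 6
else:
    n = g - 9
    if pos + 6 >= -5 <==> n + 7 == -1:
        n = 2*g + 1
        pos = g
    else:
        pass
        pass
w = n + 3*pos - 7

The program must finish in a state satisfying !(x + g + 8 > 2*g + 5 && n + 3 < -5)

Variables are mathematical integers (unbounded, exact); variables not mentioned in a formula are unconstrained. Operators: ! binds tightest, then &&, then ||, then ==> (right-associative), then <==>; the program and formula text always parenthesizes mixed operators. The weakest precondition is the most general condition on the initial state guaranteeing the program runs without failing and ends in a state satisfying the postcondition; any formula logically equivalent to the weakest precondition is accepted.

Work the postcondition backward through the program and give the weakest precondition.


Working backward. After the program, the postcondition !(x + g + 8 > 2*g + 5 && n + 3 < -5) must hold; in canonical form it is !(x > g - 3 && n < -8).
Before w := n + 3*pos - 7: !(x > g - 3 && n < -8)
Then branch requires !(2*pos > g - 1 && n < -8); else branch requires ((pos >= -11 <==> g == 1) ==> (!(x > g - 3 && 2*g < -9))) && ((!(pos >= -11 <==> g == 1)) ==> (!(x > g - 3 && g < 1))).
Before the if: ((pos > 4 && 2*g != -4) ==> (!(2*pos > g - 1 && n < -8))) && ((!(pos > 4 && 2*g != -4)) ==> (((pos >= -11 <==> g == 1) ==> (!(x > g - 3 && 2*g < -9))) && ((!(pos >= -11 <==> g == 1)) ==> (!(x > g - 3 && g < 1)))))
Answer: WP = ((pos > 4 && 2*g != -4) ==> (!(2*pos > g - 1 && n < -8))) && ((!(pos > 4 && 2*g != -4)) ==> (((pos >= -11 <==> g == 1) ==> (!(x > g - 3 && 2*g < -9))) && ((!(pos >= -11 <==> g == 1)) ==> (!(x > g - 3 && g < 1)))))


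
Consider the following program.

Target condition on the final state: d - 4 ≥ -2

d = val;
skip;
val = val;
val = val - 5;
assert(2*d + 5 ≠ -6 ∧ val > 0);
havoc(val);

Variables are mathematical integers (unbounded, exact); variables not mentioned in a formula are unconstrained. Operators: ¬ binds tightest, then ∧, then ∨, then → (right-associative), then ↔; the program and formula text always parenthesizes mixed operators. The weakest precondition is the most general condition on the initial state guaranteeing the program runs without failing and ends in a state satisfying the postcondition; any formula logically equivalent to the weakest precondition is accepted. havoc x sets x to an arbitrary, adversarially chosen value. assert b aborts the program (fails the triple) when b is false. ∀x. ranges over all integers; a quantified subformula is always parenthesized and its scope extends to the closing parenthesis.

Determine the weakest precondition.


Working backward. After the program, the postcondition d - 4 ≥ -2 must hold; in canonical form it is d ≥ 2.
Before havoc val: d ≥ 2
Before assert 2*d + 5 ≠ -6 ∧ val > 0: 2*d ≠ -11 ∧ val > 0 ∧ d ≥ 2
Before val := val - 5: 2*d ≠ -11 ∧ val > 5 ∧ d ≥ 2
Before val := val: 2*d ≠ -11 ∧ val > 5 ∧ d ≥ 2
Before skip: 2*d ≠ -11 ∧ val > 5 ∧ d ≥ 2
Before d := val: 2*val ≠ -11 ∧ val > 5 ∧ val ≥ 2
Answer: WP = 2*val ≠ -11 ∧ val > 5 ∧ val ≥ 2


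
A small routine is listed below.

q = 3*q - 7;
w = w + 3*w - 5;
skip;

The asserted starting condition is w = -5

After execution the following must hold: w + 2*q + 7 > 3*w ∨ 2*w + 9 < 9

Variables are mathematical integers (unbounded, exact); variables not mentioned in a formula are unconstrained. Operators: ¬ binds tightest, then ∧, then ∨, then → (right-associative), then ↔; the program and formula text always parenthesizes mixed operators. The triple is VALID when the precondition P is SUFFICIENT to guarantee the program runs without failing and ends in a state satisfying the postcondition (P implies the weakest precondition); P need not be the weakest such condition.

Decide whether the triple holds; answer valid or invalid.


Working backward. After the program, the postcondition w + 2*q + 7 > 3*w ∨ 2*w + 9 < 9 must hold; in canonical form it is 2*q > 2*w - 7 ∨ 2*w < 0.
Before skip: 2*q > 2*w - 7 ∨ 2*w < 0
Before w := w + 3*w - 5: 2*q > 8*w - 17 ∨ 8*w < 10
Before q := 3*q - 7: 6*q > 8*w - 3 ∨ 8*w < 10
The weakest precondition is 6*q > 8*w - 3 ∨ 8*w < 10.
Check whether w = -5 implies it.
Every state satisfying the precondition satisfies the weakest precondition: the implication holds.
Answer: valid


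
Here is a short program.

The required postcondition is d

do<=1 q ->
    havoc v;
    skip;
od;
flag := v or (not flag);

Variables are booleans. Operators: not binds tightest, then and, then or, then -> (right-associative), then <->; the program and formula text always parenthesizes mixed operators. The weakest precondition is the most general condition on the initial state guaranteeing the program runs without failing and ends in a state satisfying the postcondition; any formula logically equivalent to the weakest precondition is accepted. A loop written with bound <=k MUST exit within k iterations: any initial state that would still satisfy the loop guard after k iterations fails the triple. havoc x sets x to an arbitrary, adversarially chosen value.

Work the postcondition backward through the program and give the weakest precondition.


Working backward. After the program, d must hold.
Before flag := v or (not flag): d
Before the loop (bound <=1), unroll the exhaustion recursion (WP_0 = exit-now case; WP_j = one more guarded iteration, up to j = 1):
  WP_0: (not q) and d
  WP_1: (q -> ((not q) and d)) and ((not q) -> d)
So before the loop: (q -> ((not q) and d)) and ((not q) -> d)
Answer: WP = (q -> ((not q) and d)) and ((not q) -> d)


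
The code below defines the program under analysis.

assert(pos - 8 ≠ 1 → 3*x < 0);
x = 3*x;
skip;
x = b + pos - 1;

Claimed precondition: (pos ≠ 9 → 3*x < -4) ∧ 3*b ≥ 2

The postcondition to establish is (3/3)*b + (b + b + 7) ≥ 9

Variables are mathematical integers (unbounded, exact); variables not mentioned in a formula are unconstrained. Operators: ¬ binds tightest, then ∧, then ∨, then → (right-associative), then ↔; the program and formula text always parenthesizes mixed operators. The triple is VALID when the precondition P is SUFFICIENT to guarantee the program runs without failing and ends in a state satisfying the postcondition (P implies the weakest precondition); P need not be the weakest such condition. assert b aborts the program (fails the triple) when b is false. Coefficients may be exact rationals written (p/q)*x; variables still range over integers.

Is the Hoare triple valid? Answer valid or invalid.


Working backward. After the program, the postcondition (3/3)*b + (b + b + 7) ≥ 9 must hold; in canonical form it is 3*b ≥ 2.
Before x := b + pos - 1: 3*b ≥ 2
Before skip: 3*b ≥ 2
Before x := 3*x: 3*b ≥ 2
Before assert pos - 8 ≠ 1 → 3*x < 0: (pos ≠ 9 → 3*x < 0) ∧ 3*b ≥ 2
The weakest precondition is (pos ≠ 9 → 3*x < 0) ∧ 3*b ≥ 2.
Check whether (pos ≠ 9 → 3*x < -4) ∧ 3*b ≥ 2 implies it.
Every state satisfying the precondition satisfies the weakest precondition: the implication holds.
Answer: valid


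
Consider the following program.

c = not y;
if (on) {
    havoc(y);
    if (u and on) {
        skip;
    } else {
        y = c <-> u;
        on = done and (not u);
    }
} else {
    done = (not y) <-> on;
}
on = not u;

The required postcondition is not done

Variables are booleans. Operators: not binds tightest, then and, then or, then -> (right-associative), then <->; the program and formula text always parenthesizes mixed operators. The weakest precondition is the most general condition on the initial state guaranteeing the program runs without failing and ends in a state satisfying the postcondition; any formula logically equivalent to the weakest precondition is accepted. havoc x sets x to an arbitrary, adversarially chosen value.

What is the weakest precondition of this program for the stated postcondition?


Working backward. After the program, not done must hold.
Before on := not u: not done
Then branch requires ((u and on) -> (not done)) and ((not (u and on)) -> (not done)); else branch requires not ((not y) <-> on).
Before the if: (on -> (((u and on) -> (not done)) and ((not (u and on)) -> (not done)))) and ((not on) -> (not ((not y) <-> on)))
Before c := not y: (on -> (((u and on) -> (not done)) and ((not (u and on)) -> (not done)))) and ((not on) -> (not ((not y) <-> on)))
Answer: WP = (on -> (((u and on) -> (not done)) and ((not (u and on)) -> (not done)))) and ((not on) -> (not ((not y) <-> on)))


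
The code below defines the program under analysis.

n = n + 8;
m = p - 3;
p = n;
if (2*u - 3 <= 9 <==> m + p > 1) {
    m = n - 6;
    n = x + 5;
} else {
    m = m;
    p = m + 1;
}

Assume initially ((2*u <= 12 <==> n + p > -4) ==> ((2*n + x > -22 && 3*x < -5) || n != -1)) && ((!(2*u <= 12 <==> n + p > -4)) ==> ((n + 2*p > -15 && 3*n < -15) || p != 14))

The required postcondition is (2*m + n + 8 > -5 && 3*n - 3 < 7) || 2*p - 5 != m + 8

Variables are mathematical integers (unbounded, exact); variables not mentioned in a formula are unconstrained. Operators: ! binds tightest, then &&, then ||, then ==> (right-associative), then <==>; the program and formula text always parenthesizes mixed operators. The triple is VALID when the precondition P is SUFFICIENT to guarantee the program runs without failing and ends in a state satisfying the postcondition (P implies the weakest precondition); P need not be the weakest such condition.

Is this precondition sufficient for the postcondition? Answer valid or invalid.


Working backward. After the program, the postcondition (2*m + n + 8 > -5 && 3*n - 3 < 7) || 2*p - 5 != m + 8 must hold; in canonical form it is (2*m + n > -13 && 3*n < 10) || 2*p != m + 13.
Then branch requires (2*n + x > -6 && 3*x < -5) || 2*p != n + 7; else branch requires (2*m + n > -13 && 3*n < 10) || m != 11.
Before the if: ((2*u <= 12 <==> m + p > 1) ==> ((2*n + x > -6 && 3*x < -5) || 2*p != n + 7)) && ((!(2*u <= 12 <==> m + p > 1)) ==> ((2*m + n > -13 && 3*n < 10) || m != 11))
Before p := n: ((2*u <= 12 <==> m + n > 1) ==> ((2*n + x > -6 && 3*x < -5) || n != 7)) && ((!(2*u <= 12 <==> m + n > 1)) ==> ((2*m + n > -13 && 3*n < 10) || m != 11))
Before m := p - 3: ((2*u <= 12 <==> n + p > 4) ==> ((2*n + x > -6 && 3*x < -5) || n != 7)) && ((!(2*u <= 12 <==> n + p > 4)) ==> ((n + 2*p > -7 && 3*n < 10) || p != 14))
Before n := n + 8: ((2*u <= 12 <==> n + p > -4) ==> ((2*n + x > -22 && 3*x < -5) || n != -1)) && ((!(2*u <= 12 <==> n + p > -4)) ==> ((n + 2*p > -15 && 3*n < -14) || p != 14))
The weakest precondition is ((2*u <= 12 <==> n + p > -4) ==> ((2*n + x > -22 && 3*x < -5) || n != -1)) && ((!(2*u <= 12 <==> n + p > -4)) ==> ((n + 2*p > -15 && 3*n < -14) || p != 14)).
Check whether ((2*u <= 12 <==> n + p > -4) ==> ((2*n + x > -22 && 3*x < -5) || n != -1)) && ((!(2*u <= 12 <==> n + p > -4)) ==> ((n + 2*p > -15 && 3*n < -15) || p != 14)) implies it.
Every state satisfying the precondition satisfies the weakest precondition: the implication holds.
Answer: valid


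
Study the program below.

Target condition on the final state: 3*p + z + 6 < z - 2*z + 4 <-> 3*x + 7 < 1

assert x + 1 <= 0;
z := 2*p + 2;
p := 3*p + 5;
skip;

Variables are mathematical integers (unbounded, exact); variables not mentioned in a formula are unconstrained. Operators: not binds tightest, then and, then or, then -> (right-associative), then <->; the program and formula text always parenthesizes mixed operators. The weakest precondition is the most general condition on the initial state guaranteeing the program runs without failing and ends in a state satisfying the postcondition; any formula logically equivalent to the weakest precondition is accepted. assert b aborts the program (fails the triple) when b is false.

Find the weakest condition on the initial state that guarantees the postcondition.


Working backward. After the program, the postcondition 3*p + z + 6 < z - 2*z + 4 <-> 3*x + 7 < 1 must hold; in canonical form it is 3*p + 2*z < -2 <-> 3*x < -6.
Before skip: 3*p + 2*z < -2 <-> 3*x < -6
Before p := 3*p + 5: 9*p + 2*z < -17 <-> 3*x < -6
Before z := 2*p + 2: 13*p < -21 <-> 3*x < -6
Before assert x + 1 <= 0: x <= -1 and (13*p < -21 <-> 3*x < -6)
Answer: WP = x <= -1 and (13*p < -21 <-> 3*x < -6)


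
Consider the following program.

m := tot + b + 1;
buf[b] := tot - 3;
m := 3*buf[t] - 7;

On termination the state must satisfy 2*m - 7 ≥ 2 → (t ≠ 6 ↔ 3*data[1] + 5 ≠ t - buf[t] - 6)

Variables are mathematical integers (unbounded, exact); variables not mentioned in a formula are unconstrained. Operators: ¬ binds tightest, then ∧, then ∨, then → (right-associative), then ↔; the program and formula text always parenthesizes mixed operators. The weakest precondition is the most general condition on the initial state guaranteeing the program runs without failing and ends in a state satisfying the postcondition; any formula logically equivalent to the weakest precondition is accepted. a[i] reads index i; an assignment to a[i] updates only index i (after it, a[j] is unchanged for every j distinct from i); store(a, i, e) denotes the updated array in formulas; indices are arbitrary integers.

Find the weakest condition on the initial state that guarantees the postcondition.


Working backward. After the program, the postcondition 2*m - 7 ≥ 2 → (t ≠ 6 ↔ 3*data[1] + 5 ≠ t - buf[t] - 6) must hold; in canonical form it is 2*m ≥ 9 → (t ≠ 6 ↔ buf[t] + 3*data[1] ≠ t - 11).
Before m := 3*buf[t] - 7: 6*buf[t] ≥ 23 → (t ≠ 6 ↔ buf[t] + 3*data[1] ≠ t - 11)
Before buf[b] := tot - 3: 6*store(buf, b, tot - 3)[t] ≥ 23 → (t ≠ 6 ↔ 3*data[1] + store(buf, b, tot - 3)[t] ≠ t - 11)
Before m := tot + b + 1: 6*store(buf, b, tot - 3)[t] ≥ 23 → (t ≠ 6 ↔ 3*data[1] + store(buf, b, tot - 3)[t] ≠ t - 11)
Answer: WP = 6*store(buf, b, tot - 3)[t] ≥ 23 → (t ≠ 6 ↔ 3*data[1] + store(buf, b, tot - 3)[t] ≠ t - 11)


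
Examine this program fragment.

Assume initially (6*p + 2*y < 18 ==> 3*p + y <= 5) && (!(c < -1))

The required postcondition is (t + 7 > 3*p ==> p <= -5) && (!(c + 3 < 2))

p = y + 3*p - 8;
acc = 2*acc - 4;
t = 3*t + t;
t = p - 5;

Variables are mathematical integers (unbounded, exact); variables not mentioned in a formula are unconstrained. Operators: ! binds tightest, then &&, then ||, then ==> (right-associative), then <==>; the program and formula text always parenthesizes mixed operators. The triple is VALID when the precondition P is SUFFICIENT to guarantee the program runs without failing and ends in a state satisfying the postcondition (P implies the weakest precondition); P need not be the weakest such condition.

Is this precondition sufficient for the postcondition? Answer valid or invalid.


Working backward. After the program, the postcondition (t + 7 > 3*p ==> p <= -5) && (!(c + 3 < 2)) must hold; in canonical form it is (t > 3*p - 7 ==> p <= -5) && (!(c < -1)).
Before t := p - 5: (2*p < 2 ==> p <= -5) && (!(c < -1))
Before t := 3*t + t: (2*p < 2 ==> p <= -5) && (!(c < -1))
Before acc := 2*acc - 4: (2*p < 2 ==> p <= -5) && (!(c < -1))
Before p := y + 3*p - 8: (6*p + 2*y < 18 ==> 3*p + y <= 3) && (!(c < -1))
The weakest precondition is (6*p + 2*y < 18 ==> 3*p + y <= 3) && (!(c < -1)).
Check whether (6*p + 2*y < 18 ==> 3*p + y <= 5) && (!(c < -1)) implies it.
Countermodel: at the initial state c = -1, p = 0, y = 4, the precondition holds but the weakest precondition fails.
Answer: invalid


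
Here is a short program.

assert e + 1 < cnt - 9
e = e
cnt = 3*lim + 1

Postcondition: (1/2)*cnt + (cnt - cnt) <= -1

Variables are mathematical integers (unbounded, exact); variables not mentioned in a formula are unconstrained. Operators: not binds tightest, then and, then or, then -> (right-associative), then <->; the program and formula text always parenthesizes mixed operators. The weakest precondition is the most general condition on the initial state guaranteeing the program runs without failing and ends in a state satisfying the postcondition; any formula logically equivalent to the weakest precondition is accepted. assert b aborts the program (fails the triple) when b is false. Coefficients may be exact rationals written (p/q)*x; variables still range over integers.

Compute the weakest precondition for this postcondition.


Working backward. After the program, the postcondition (1/2)*cnt + (cnt - cnt) <= -1 must hold; in canonical form it is (1/2)*cnt <= -1.
Before cnt := 3*lim + 1: (3/2)*lim <= -3/2
Before e := e: (3/2)*lim <= -3/2
Before assert e + 1 < cnt - 9: e < cnt - 10 and (3/2)*lim <= -3/2
Answer: WP = e < cnt - 10 and (3/2)*lim <= -3/2


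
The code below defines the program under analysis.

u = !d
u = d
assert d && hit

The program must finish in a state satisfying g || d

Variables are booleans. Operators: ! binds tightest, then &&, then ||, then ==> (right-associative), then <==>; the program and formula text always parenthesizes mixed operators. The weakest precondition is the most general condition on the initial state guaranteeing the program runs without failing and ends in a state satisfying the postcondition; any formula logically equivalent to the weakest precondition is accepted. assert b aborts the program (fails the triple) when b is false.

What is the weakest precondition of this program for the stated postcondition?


Working backward. After the program, g || d must hold.
Before assert d && hit: d && hit && (g || d)
Before u := d: d && hit && (g || d)
Before u := !d: d && hit && (g || d)
Answer: WP = d && hit && (g || d)


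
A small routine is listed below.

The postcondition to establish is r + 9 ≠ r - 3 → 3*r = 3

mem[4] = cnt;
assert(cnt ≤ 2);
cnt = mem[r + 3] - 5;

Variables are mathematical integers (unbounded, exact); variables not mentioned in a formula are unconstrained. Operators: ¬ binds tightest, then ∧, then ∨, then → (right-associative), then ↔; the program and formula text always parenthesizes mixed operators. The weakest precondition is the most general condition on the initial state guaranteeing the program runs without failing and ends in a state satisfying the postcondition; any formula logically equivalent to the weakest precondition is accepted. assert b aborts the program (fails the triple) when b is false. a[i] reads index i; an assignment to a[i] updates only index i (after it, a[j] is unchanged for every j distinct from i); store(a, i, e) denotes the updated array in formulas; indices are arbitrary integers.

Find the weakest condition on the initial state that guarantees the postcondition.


Working backward. After the program, the postcondition r + 9 ≠ r - 3 → 3*r = 3 must hold; in canonical form it is 3*r = 3.
Before cnt := mem[r + 3] - 5: 3*r = 3
Before assert cnt ≤ 2: cnt ≤ 2 ∧ 3*r = 3
Before mem[4] := cnt: cnt ≤ 2 ∧ 3*r = 3
Answer: WP = cnt ≤ 2 ∧ 3*r = 3


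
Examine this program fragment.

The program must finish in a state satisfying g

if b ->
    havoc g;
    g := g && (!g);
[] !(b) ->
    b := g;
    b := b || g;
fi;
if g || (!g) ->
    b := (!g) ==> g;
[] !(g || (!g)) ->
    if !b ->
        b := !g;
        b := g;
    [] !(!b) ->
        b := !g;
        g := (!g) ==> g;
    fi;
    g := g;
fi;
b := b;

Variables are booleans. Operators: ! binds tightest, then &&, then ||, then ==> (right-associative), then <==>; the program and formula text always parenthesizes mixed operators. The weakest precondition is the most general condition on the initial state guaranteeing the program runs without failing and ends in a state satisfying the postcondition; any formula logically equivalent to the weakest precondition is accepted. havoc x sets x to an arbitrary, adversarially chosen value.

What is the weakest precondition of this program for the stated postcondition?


Working backward. After the program, g must hold.
Before b := b: g
Then branch requires g; else branch requires ((!b) ==> g) && (b ==> ((!g) ==> g)).
Before the if: g
Then branch requires false; else branch requires g.
Before the if: (!b) && ((!b) ==> g)
Answer: WP = (!b) && ((!b) ==> g)


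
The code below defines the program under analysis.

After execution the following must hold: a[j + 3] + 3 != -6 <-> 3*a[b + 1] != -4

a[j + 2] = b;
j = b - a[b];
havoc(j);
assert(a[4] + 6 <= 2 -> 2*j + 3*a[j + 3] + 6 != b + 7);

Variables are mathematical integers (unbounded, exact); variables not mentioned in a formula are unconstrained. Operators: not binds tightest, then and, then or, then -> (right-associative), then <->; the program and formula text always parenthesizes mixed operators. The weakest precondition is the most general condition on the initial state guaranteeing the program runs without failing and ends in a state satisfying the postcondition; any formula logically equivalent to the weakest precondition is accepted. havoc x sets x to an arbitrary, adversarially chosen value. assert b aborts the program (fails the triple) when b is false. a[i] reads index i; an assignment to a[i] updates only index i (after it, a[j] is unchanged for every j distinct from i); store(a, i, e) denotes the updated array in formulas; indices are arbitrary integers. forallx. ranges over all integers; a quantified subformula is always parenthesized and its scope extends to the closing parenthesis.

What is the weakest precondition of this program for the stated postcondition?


Working backward. After the program, the postcondition a[j + 3] + 3 != -6 <-> 3*a[b + 1] != -4 must hold; in canonical form it is a[j + 3] != -9 <-> 3*a[b + 1] != -4.
Before assert a[4] + 6 <= 2 -> 2*j + 3*a[j + 3] + 6 != b + 7: (a[4] <= -4 -> 3*a[j + 3] + 2*j != b + 1) and (a[j + 3] != -9 <-> 3*a[b + 1] != -4)
Before havoc j: forall j_1. ((a[4] <= -4 -> 3*a[j_1 + 3] + 2*j_1 != b + 1) and (a[j_1 + 3] != -9 <-> 3*a[b + 1] != -4))
Before j := b - a[b]: forall j_1. ((a[4] <= -4 -> 3*a[j_1 + 3] + 2*j_1 != b + 1) and (a[j_1 + 3] != -9 <-> 3*a[b + 1] != -4))
Before a[j + 2] := b: forall j_1. ((store(a, j + 2, b)[4] <= -4 -> 3*store(a, j + 2, b)[j_1 + 3] + 2*j_1 != b + 1) and (store(a, j + 2, b)[j_1 + 3] != -9 <-> 3*store(a, j + 2, b)[b + 1] != -4))
Answer: WP = forall j_1. ((store(a, j + 2, b)[4] <= -4 -> 3*store(a, j + 2, b)[j_1 + 3] + 2*j_1 != b + 1) and (store(a, j + 2, b)[j_1 + 3] != -9 <-> 3*store(a, j + 2, b)[b + 1] != -4))


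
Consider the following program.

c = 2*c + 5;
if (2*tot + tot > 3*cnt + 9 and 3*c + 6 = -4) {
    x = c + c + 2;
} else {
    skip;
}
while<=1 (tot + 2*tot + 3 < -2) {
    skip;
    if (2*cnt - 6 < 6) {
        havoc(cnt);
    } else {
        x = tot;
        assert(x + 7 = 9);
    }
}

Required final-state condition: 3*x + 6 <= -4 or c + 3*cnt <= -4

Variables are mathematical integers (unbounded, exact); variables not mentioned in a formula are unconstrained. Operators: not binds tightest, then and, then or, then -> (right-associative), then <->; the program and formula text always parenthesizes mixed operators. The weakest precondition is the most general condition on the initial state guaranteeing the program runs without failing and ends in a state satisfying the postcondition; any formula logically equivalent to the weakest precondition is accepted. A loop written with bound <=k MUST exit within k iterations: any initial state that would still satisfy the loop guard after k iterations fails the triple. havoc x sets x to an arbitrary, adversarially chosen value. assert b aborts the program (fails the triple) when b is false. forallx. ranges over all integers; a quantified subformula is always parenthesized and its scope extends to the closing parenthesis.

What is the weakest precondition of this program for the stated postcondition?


Working backward. After the program, the postcondition 3*x + 6 <= -4 or c + 3*cnt <= -4 must hold; in canonical form it is 3*x <= -10 or c + 3*cnt <= -4.
Before the loop (bound <=1), unroll the exhaustion recursion (WP_0 = exit-now case; WP_j = one more guarded iteration, up to j = 1):
  WP_0: (not (3*tot < -5)) and (3*x <= -10 or c + 3*cnt <= -4)
  WP_1: (3*tot < -5 -> ((2*cnt < 12 -> (forall cnt_1. ((not (3*tot < -5)) and (3*x <= -10 or c + 3*cnt_1 <= -4)))) and ((not (2*cnt < 12)) -> (tot = 2 and (not (3*tot < -5)) and (3*tot <= -10 or c + 3*cnt <= -4))))) and ((not (3*tot < -5)) -> (3*x <= -10 or c + 3*cnt <= -4))
So before the loop: (3*tot < -5 -> ((2*cnt < 12 -> (forall cnt_1. ((not (3*tot < -5)) and (3*x <= -10 or c + 3*cnt_1 <= -4)))) and ((not (2*cnt < 12)) -> (tot = 2 and (not (3*tot < -5)) and (3*tot <= -10 or c + 3*cnt <= -4))))) and ((not (3*tot < -5)) -> (3*x <= -10 or c + 3*cnt <= -4))
Then branch requires (3*tot < -5 -> ((2*cnt < 12 -> (forall cnt_1. ((not (3*tot < -5)) and (6*c <= -16 or c + 3*cnt_1 <= -4)))) and ((not (2*cnt < 12)) -> (tot = 2 and (not (3*tot < -5)) and (3*tot <= -10 or c + 3*cnt <= -4))))) and ((not (3*tot < -5)) -> (6*c <= -16 or c + 3*cnt <= -4)); else branch requires (3*tot < -5 -> ((2*cnt < 12 -> (forall cnt_1. ((not (3*tot < -5)) and (3*x <= -10 or c + 3*cnt_1 <= -4)))) and ((not (2*cnt < 12)) -> (tot = 2 and (not (3*tot < -5)) and (3*tot <= -10 or c + 3*cnt <= -4))))) and ((not (3*tot < -5)) -> (3*x <= -10 or c + 3*cnt <= -4)).
Before the if: ((3*tot > 3*cnt + 9 and 3*c = -10) -> ((3*tot < -5 -> ((2*cnt < 12 -> (forall cnt_1. ((not (3*tot < -5)) and (6*c <= -16 or c + 3*cnt_1 <= -4)))) and ((not (2*cnt < 12)) -> (tot = 2 and (not (3*tot < -5)) and (3*tot <= -10 or c + 3*cnt <= -4))))) and ((not (3*tot < -5)) -> (6*c <= -16 or c + 3*cnt <= -4)))) and ((not (3*tot > 3*cnt + 9 and 3*c = -10)) -> ((3*tot < -5 -> ((2*cnt < 12 -> (forall cnt_1. ((not (3*tot < -5)) and (3*x <= -10 or c + 3*cnt_1 <= -4)))) and ((not (2*cnt < 12)) -> (tot = 2 and (not (3*tot < -5)) and (3*tot <= -10 or c + 3*cnt <= -4))))) and ((not (3*tot < -5)) -> (3*x <= -10 or c + 3*cnt <= -4))))
Before c := 2*c + 5: ((3*tot > 3*cnt + 9 and 6*c = -25) -> ((3*tot < -5 -> ((2*cnt < 12 -> (forall cnt_1. ((not (3*tot < -5)) and (12*c <= -46 or 2*c + 3*cnt_1 <= -9)))) and ((not (2*cnt < 12)) -> (tot = 2 and (not (3*tot < -5)) and (3*tot <= -10 or 2*c + 3*cnt <= -9))))) and ((not (3*tot < -5)) -> (12*c <= -46 or 2*c + 3*cnt <= -9)))) and ((not (3*tot > 3*cnt + 9 and 6*c = -25)) -> ((3*tot < -5 -> ((2*cnt < 12 -> (forall cnt_1. ((not (3*tot < -5)) and (3*x <= -10 or 2*c + 3*cnt_1 <= -9)))) and ((not (2*cnt < 12)) -> (tot = 2 and (not (3*tot < -5)) and (3*tot <= -10 or 2*c + 3*cnt <= -9))))) and ((not (3*tot < -5)) -> (3*x <= -10 or 2*c + 3*cnt <= -9))))
Answer: WP = ((3*tot > 3*cnt + 9 and 6*c = -25) -> ((3*tot < -5 -> ((2*cnt < 12 -> (forall cnt_1. ((not (3*tot < -5)) and (12*c <= -46 or 2*c + 3*cnt_1 <= -9)))) and ((not (2*cnt < 12)) -> (tot = 2 and (not (3*tot < -5)) and (3*tot <= -10 or 2*c + 3*cnt <= -9))))) and ((not (3*tot < -5)) -> (12*c <= -46 or 2*c + 3*cnt <= -9)))) and ((not (3*tot > 3*cnt + 9 and 6*c = -25)) -> ((3*tot < -5 -> ((2*cnt < 12 -> (forall cnt_1. ((not (3*tot < -5)) and (3*x <= -10 or 2*c + 3*cnt_1 <= -9)))) and ((not (2*cnt < 12)) -> (tot = 2 and (not (3*tot < -5)) and (3*tot <= -10 or 2*c + 3*cnt <= -9))))) and ((not (3*tot < -5)) -> (3*x <= -10 or 2*c + 3*cnt <= -9))))
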